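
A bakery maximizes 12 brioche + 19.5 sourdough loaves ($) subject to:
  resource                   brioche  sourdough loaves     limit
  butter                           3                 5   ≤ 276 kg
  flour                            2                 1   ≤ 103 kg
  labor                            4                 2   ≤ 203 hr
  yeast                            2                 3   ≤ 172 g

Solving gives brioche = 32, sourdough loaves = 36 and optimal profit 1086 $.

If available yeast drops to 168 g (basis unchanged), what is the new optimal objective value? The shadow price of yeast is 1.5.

1080

Δb = -4, so new z* = 1086 + (1.5)·(-4) = 1086 − 6 = 1080.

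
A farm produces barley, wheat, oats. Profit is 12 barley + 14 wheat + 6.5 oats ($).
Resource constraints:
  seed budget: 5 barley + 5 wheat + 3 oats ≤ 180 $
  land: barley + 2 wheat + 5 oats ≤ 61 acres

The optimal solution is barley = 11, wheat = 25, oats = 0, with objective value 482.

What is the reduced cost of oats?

Check each constraint at x*: seed budget 180/180 (tight); land 61/61 (tight).
From A_Bᵀ y = c: 5·y_seed budget + 1·y_land = 12; 5·y_seed budget + 2·y_land = 14.
Solving: y_seed budget = 2, y_land = 2.
Reduced cost of oats: c₃ − yᵀa₃ = 6.5 − (2·3 + 2·5) = 6.5 − 16 = -9.5.

-9.5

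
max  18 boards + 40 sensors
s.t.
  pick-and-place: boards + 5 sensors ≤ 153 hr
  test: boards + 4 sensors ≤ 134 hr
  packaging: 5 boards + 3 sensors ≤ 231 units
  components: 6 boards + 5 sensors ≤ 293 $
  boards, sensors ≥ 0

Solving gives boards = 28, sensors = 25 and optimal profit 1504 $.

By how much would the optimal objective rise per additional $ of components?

2

Binding: pick-and-place and components. Non-binding: test (6 unused), packaging (16 unused).
Since test, packaging are not tight, their duals are 0.
From A_Bᵀ y = c: 1·y_pick-and-place + 6·y_components = 18; 5·y_pick-and-place + 5·y_components = 40.
Solving: y_pick-and-place = 6, y_components = 2.
Shadow price of components = 2.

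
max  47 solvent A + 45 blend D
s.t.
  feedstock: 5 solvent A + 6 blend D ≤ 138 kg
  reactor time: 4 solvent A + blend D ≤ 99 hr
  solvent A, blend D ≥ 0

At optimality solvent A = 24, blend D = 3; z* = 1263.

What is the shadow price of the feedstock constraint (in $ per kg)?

7

At the optimum: feedstock uses 138 of 138 (binding); reactor time uses 99 of 99 (binding).
From A_Bᵀ y = c: 5·y_feedstock + 4·y_reactor time = 47; 6·y_feedstock + 1·y_reactor time = 45.
This yields shadow prices y_feedstock = 7, y_reactor time = 3.
Shadow price of feedstock = 7.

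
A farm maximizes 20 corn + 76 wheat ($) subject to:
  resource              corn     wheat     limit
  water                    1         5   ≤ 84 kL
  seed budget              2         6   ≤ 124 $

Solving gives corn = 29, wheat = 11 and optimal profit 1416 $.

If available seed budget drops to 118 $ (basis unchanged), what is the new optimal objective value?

Check each constraint at x*: water 84/84 (tight); seed budget 124/124 (tight).
The binding rows give the dual system: 1·y_water + 2·y_seed budget = 20 and 5·y_water + 6·y_seed budget = 76.
Solving: y_water = 8, y_seed budget = 6.
Δz = y_seed budget·Δb = 6 × (-6) = -36, so new z* = 1416 − 36 = 1380.

1380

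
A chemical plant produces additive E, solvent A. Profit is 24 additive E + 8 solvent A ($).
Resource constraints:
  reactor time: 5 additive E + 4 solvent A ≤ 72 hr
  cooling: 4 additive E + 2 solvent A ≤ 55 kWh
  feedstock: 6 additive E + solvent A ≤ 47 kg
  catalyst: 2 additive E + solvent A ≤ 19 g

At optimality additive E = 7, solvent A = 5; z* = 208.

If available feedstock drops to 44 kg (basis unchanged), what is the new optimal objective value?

202

At the optimum: reactor time uses 55 of 72 (slack = 17); cooling uses 38 of 55 (slack = 17); feedstock uses 47 of 47 (binding); catalyst uses 19 of 19 (binding).
By complementary slackness, y = 0 for the non-binding constraints.
From A_Bᵀ y = c: 6·y_feedstock + 2·y_catalyst = 24; 1·y_feedstock + 1·y_catalyst = 8.
This yields shadow prices y_feedstock = 2, y_catalyst = 6.
Δz = y_feedstock·Δb = 2 × (-3) = -6, so new z* = 208 − 6 = 202.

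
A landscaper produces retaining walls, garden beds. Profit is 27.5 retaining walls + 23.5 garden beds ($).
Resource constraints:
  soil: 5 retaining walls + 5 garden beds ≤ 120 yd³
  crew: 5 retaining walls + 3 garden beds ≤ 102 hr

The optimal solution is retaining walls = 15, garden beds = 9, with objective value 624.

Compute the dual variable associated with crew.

2

At the optimum: soil uses 120 of 120 (binding); crew uses 102 of 102 (binding).
From A_Bᵀ y = c: 5·y_soil + 5·y_crew = 27.5; 5·y_soil + 3·y_crew = 23.5.
→ y_soil = 3.5 and y_crew = 2.
Shadow price of crew = 2.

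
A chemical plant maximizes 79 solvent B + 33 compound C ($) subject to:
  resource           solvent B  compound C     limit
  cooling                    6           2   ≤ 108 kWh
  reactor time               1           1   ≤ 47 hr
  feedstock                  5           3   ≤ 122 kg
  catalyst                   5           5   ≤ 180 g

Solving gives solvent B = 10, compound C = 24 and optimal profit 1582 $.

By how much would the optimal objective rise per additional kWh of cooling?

Binding: cooling and feedstock. Non-binding: reactor time (13 unused), catalyst (10 unused).
Since reactor time, catalyst are not tight, their duals are 0.
Dual feasibility on the basic columns requires 6·y_cooling + 5·y_feedstock = 79, 2·y_cooling + 3·y_feedstock = 33.
→ y_cooling = 9 and y_feedstock = 5.
Shadow price of cooling = 9.

9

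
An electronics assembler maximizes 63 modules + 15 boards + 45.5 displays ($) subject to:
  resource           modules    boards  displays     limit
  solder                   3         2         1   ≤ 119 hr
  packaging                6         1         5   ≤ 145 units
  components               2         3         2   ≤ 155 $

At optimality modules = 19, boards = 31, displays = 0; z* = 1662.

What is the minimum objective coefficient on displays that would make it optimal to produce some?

Binding: solder and packaging. Non-binding: components (24 unused).
Slack constraints have shadow price 0 (complementary slackness).
Dual feasibility on the basic columns requires 3·y_solder + 6·y_packaging = 63, 2·y_solder + 1·y_packaging = 15.
This yields shadow prices y_solder = 3, y_packaging = 9.
displays enters the basis when its profit ≥ yᵀa₃ = 3·1 + 9·5 = 48.

48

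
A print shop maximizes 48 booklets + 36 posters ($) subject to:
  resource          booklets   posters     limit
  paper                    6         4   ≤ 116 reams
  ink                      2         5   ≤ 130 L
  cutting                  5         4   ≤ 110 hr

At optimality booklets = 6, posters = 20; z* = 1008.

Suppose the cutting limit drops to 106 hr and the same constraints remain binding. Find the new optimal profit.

984

Check each constraint at x*: paper 116/116 (tight); ink 112/130 (slack 18); cutting 110/110 (tight).
Since ink is not tight, its dual is 0.
Dual feasibility on the basic columns requires 6·y_paper + 5·y_cutting = 48, 4·y_paper + 4·y_cutting = 36.
Solving: y_paper = 3, y_cutting = 6.
Δz = y_cutting·Δb = 6 × (-4) = -24, so new z* = 1008 − 24 = 984.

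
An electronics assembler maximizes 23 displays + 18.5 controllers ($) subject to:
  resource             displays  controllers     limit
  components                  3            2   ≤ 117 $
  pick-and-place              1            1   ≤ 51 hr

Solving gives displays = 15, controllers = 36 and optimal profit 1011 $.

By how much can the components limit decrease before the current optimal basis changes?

Binding constraints: components, pick-and-place. The basis is B = [[3,2],[1,1]] with det 1.
Per unit decrease in components, x* moves by d = (-1, 1).
The basis stays optimal until displays reaches 0; allowable decrease = 15 $.

15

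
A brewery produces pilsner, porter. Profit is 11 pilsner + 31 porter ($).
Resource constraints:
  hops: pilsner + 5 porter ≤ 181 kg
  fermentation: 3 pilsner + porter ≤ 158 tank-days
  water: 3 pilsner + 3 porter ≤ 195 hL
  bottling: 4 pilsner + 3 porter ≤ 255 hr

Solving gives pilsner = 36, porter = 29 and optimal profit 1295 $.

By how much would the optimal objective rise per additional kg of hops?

5

Check each constraint at x*: hops 181/181 (tight); fermentation 137/158 (slack 21); water 195/195 (tight); bottling 231/255 (slack 24).
Since fermentation, bottling are not tight, their duals are 0.
The binding rows give the dual system: 1·y_hops + 3·y_water = 11 and 5·y_hops + 3·y_water = 31.
→ y_hops = 5 and y_water = 2.
Shadow price of hops = 5.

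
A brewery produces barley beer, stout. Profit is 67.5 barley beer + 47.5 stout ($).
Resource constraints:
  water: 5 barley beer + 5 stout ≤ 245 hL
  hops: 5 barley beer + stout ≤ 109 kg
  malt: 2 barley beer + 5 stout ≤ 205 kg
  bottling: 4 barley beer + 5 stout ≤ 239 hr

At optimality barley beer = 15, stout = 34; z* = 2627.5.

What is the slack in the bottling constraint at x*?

9

bottling used = 4·15 + 5·34 = 230; slack = 239 − 230 = 9.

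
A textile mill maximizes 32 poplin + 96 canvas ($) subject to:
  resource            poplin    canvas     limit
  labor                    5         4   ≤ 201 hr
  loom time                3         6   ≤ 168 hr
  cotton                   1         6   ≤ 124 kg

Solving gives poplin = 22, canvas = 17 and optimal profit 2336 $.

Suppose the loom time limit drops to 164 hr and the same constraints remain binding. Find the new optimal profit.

Check each constraint at x*: labor 178/201 (slack 23); loom time 168/168 (tight); cotton 124/124 (tight).
By complementary slackness, y = 0 for the non-binding constraint.
From A_Bᵀ y = c: 3·y_loom time + 1·y_cotton = 32; 6·y_loom time + 6·y_cotton = 96.
→ y_loom time = 8 and y_cotton = 8.
Δz = y_loom time·Δb = 8 × (-4) = -32, so new z* = 2336 − 32 = 2304.

2304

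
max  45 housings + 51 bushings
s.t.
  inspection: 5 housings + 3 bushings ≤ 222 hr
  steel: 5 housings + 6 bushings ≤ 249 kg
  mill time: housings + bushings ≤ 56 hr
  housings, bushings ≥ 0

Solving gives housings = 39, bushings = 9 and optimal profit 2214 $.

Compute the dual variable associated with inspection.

Binding: inspection and steel. Non-binding: mill time (8 unused).
By complementary slackness, y = 0 for the non-binding constraint.
From A_Bᵀ y = c: 5·y_inspection + 5·y_steel = 45; 3·y_inspection + 6·y_steel = 51.
This yields shadow prices y_inspection = 1, y_steel = 8.
Shadow price of inspection = 1.

1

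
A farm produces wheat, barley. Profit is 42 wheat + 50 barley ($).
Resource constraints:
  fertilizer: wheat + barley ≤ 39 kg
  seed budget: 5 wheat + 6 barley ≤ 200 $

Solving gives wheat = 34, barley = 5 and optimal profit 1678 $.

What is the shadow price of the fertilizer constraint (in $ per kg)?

At the optimum: fertilizer uses 39 of 39 (binding); seed budget uses 200 of 200 (binding).
The binding rows give the dual system: 1·y_fertilizer + 5·y_seed budget = 42 and 1·y_fertilizer + 6·y_seed budget = 50.
→ y_fertilizer = 2 and y_seed budget = 8.
Shadow price of fertilizer = 2.

2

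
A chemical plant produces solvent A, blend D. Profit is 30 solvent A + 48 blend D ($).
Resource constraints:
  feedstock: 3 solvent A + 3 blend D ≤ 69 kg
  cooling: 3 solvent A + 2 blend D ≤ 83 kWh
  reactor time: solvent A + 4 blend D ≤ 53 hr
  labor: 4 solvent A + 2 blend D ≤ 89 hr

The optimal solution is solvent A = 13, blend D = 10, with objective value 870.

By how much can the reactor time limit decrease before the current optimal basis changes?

25.5

Binding constraints: feedstock, reactor time. The basis is B = [[3,3],[1,4]] with det 9.
Per unit decrease in reactor time, x* moves by d = (0.3333, -0.3333).
The basis stays optimal until labor becomes binding; allowable decrease = 25.5 hr.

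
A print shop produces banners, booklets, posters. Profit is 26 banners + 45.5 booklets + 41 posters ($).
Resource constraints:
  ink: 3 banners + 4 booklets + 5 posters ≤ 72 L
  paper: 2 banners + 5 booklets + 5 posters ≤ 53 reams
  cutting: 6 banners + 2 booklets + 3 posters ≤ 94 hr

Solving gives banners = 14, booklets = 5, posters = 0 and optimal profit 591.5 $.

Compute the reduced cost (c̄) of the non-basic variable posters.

-6

Binding: paper and cutting. Non-binding: ink (10 unused).
Since ink is not tight, its dual is 0.
The binding rows give the dual system: 2·y_paper + 6·y_cutting = 26 and 5·y_paper + 2·y_cutting = 45.5.
Solving: y_paper = 8.5, y_cutting = 1.5.
Reduced cost of posters: c₃ − yᵀa₃ = 41 − (8.5·5 + 1.5·3) = 41 − 47 = -6.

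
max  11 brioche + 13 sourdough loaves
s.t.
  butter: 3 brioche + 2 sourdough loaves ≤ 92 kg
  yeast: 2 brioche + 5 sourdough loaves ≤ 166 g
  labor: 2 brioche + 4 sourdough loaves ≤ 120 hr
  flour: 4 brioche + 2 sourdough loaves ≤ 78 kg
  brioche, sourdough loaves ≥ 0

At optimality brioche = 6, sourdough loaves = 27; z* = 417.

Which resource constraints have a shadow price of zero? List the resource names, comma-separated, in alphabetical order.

butter, yeast

butter: 72/92 (slack 20)
yeast: 147/166 (slack 19)
labor: 120/120 (binding)
flour: 78/78 (binding)
By complementary slackness, a constraint with positive slack has shadow price 0 → butter, yeast.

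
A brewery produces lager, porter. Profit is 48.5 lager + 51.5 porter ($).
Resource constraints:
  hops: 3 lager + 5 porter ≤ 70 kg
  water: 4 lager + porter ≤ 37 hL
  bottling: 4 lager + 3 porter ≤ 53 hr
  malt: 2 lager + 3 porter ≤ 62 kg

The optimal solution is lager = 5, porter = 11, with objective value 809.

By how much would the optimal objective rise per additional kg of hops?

5.5

Check each constraint at x*: hops 70/70 (tight); water 31/37 (slack 6); bottling 53/53 (tight); malt 43/62 (slack 19).
Slack constraints have shadow price 0 (complementary slackness).
Dual feasibility on the basic columns requires 3·y_hops + 4·y_bottling = 48.5, 5·y_hops + 3·y_bottling = 51.5.
This yields shadow prices y_hops = 5.5, y_bottling = 8.
Shadow price of hops = 5.5.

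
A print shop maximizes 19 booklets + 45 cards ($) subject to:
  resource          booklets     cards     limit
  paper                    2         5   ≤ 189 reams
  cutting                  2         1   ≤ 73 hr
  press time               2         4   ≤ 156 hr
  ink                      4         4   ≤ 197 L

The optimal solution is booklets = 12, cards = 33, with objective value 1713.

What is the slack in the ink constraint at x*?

17

ink used = 4·12 + 4·33 = 180; slack = 197 − 180 = 17.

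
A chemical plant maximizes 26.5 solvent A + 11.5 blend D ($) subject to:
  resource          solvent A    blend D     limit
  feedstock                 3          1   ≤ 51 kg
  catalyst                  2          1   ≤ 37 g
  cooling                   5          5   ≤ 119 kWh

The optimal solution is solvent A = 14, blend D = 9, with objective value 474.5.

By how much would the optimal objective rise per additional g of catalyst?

8

At the optimum: feedstock uses 51 of 51 (binding); catalyst uses 37 of 37 (binding); cooling uses 115 of 119 (slack = 4).
Since cooling is not tight, its dual is 0.
From A_Bᵀ y = c: 3·y_feedstock + 2·y_catalyst = 26.5; 1·y_feedstock + 1·y_catalyst = 11.5.
Solving: y_feedstock = 3.5, y_catalyst = 8.
Shadow price of catalyst = 8.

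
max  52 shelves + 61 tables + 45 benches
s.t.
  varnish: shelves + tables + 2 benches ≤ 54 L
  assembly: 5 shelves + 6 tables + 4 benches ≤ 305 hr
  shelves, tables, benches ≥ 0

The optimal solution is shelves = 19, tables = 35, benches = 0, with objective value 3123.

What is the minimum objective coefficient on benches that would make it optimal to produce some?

50

At the optimum: varnish uses 54 of 54 (binding); assembly uses 305 of 305 (binding).
From A_Bᵀ y = c: 1·y_varnish + 5·y_assembly = 52; 1·y_varnish + 6·y_assembly = 61.
→ y_varnish = 7 and y_assembly = 9.
benches enters the basis when its profit ≥ yᵀa₃ = 7·2 + 9·4 = 50.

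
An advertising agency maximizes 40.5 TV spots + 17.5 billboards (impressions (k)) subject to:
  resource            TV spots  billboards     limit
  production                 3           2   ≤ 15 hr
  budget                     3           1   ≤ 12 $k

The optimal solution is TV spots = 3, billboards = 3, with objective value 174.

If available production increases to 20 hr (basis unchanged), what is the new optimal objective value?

Both production and budget are binding at x*.
From A_Bᵀ y = c: 3·y_production + 3·y_budget = 40.5; 2·y_production + 1·y_budget = 17.5.
→ y_production = 4 and y_budget = 9.5.
Δz = y_production·Δb = 4 × (5) = 20, so new z* = 174 + 20 = 194.

194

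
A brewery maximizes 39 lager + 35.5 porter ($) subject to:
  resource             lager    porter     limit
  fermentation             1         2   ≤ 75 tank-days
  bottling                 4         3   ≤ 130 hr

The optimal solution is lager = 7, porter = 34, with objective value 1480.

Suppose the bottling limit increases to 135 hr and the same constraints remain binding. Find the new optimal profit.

Check each constraint at x*: fermentation 75/75 (tight); bottling 130/130 (tight).
Dual feasibility on the basic columns requires 1·y_fermentation + 4·y_bottling = 39, 2·y_fermentation + 3·y_bottling = 35.5.
This yields shadow prices y_fermentation = 5, y_bottling = 8.5.
Δz = y_bottling·Δb = 8.5 × (5) = 42.5, so new z* = 1480 + 42.5 = 1522.5.

1522.5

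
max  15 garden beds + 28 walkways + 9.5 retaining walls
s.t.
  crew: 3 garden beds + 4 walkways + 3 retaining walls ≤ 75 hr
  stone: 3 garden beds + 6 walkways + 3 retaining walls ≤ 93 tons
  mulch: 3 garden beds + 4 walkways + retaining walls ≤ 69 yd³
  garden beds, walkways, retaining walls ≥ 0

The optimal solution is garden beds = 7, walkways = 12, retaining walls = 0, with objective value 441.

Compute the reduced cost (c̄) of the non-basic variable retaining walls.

At the optimum: crew uses 69 of 75 (slack = 6); stone uses 93 of 93 (binding); mulch uses 69 of 69 (binding).
By complementary slackness, y = 0 for the non-binding constraint.
Dual feasibility on the basic columns requires 3·y_stone + 3·y_mulch = 15, 6·y_stone + 4·y_mulch = 28.
Solving: y_stone = 4, y_mulch = 1.
Reduced cost of retaining walls: c₃ − yᵀa₃ = 9.5 − (4·3 + 1·1) = 9.5 − 13 = -3.5.

-3.5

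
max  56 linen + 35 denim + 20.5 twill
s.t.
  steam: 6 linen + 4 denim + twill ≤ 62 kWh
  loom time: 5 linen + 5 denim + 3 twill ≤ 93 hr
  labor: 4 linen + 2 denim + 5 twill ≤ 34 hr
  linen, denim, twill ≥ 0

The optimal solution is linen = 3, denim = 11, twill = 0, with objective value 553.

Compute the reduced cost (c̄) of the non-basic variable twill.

Binding: steam and labor. Non-binding: loom time (23 unused).
Slack constraints have shadow price 0 (complementary slackness).
The binding rows give the dual system: 6·y_steam + 4·y_labor = 56 and 4·y_steam + 2·y_labor = 35.
This yields shadow prices y_steam = 7, y_labor = 3.5.
Reduced cost of twill: c₃ − yᵀa₃ = 20.5 − (7·1 + 3.5·5) = 20.5 − 24.5 = -4.

-4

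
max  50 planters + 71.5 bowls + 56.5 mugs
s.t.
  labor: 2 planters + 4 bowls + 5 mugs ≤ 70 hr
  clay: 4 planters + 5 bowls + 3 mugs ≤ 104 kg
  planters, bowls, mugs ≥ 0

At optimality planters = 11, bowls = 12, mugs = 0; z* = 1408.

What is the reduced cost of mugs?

Both labor and clay are binding at x*.
The binding rows give the dual system: 2·y_labor + 4·y_clay = 50 and 4·y_labor + 5·y_clay = 71.5.
→ y_labor = 6 and y_clay = 9.5.
Reduced cost of mugs: c₃ − yᵀa₃ = 56.5 − (6·5 + 9.5·3) = 56.5 − 58.5 = -2.

-2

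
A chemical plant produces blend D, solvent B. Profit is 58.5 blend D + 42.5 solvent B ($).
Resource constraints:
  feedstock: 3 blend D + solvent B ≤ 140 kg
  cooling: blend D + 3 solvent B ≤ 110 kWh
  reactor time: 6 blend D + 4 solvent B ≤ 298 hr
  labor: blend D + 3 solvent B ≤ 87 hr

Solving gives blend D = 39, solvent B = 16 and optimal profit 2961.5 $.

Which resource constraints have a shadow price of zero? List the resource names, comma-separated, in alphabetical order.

feedstock: 133/140 (slack 7)
cooling: 87/110 (slack 23)
reactor time: 298/298 (binding)
labor: 87/87 (binding)
By complementary slackness, a constraint with positive slack has shadow price 0 → cooling, feedstock.

cooling, feedstock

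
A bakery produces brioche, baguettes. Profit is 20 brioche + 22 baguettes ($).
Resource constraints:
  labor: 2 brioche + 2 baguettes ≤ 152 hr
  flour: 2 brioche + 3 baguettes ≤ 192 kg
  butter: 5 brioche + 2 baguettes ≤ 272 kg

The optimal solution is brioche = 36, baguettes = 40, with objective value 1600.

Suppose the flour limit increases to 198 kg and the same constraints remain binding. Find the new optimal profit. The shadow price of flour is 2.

1612

Δb = 6, so new z* = 1600 + (2)·(6) = 1600 + 12 = 1612.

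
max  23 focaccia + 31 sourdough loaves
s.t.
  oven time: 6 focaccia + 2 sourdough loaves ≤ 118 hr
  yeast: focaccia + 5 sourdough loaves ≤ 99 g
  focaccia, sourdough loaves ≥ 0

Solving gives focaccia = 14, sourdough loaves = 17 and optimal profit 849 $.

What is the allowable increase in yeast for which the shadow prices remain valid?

196

Binding constraints: oven time, yeast. The basis is B = [[6,2],[1,5]] with det 28.
Per unit increase in yeast, x* moves by d = (-0.0714, 0.2143).
The basis stays optimal until focaccia reaches 0; allowable increase = 196 g.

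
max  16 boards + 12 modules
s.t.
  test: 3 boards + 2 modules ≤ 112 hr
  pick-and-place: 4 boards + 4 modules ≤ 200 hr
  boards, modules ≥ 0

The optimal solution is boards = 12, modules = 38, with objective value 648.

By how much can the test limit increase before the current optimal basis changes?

Binding constraints: test, pick-and-place. The basis is B = [[3,2],[4,4]] with det 4.
Per unit increase in test, x* moves by d = (1, -1).
The basis stays optimal until modules reaches 0; allowable increase = 38 hr.

38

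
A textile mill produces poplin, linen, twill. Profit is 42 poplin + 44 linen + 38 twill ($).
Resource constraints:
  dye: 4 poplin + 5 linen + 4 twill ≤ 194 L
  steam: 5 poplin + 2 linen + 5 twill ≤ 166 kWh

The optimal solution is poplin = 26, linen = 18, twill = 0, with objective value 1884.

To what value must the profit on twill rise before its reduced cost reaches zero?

At the optimum: dye uses 194 of 194 (binding); steam uses 166 of 166 (binding).
Dual feasibility on the basic columns requires 4·y_dye + 5·y_steam = 42, 5·y_dye + 2·y_steam = 44.
Solving: y_dye = 8, y_steam = 2.
twill enters the basis when its profit ≥ yᵀa₃ = 8·4 + 2·5 = 42.

42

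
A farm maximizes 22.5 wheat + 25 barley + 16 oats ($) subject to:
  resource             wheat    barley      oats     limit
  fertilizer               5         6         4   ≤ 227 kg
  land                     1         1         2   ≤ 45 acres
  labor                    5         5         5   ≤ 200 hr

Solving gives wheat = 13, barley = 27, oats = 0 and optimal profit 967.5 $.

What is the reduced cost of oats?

Check each constraint at x*: fertilizer 227/227 (tight); land 40/45 (slack 5); labor 200/200 (tight).
Slack constraints have shadow price 0 (complementary slackness).
From A_Bᵀ y = c: 5·y_fertilizer + 5·y_labor = 22.5; 6·y_fertilizer + 5·y_labor = 25.
→ y_fertilizer = 2.5 and y_labor = 2.
Reduced cost of oats: c₃ − yᵀa₃ = 16 − (2.5·4 + 2·5) = 16 − 20 = -4.

-4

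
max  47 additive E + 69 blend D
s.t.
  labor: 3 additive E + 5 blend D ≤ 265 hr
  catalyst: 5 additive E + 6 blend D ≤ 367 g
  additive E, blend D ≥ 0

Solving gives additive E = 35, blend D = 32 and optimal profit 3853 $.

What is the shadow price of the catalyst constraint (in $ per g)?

4

Check each constraint at x*: labor 265/265 (tight); catalyst 367/367 (tight).
From A_Bᵀ y = c: 3·y_labor + 5·y_catalyst = 47; 5·y_labor + 6·y_catalyst = 69.
→ y_labor = 9 and y_catalyst = 4.
Shadow price of catalyst = 4.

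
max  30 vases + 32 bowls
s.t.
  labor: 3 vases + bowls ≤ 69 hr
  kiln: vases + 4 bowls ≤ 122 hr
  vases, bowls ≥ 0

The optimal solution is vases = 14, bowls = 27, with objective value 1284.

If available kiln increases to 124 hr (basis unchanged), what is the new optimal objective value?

At the optimum: labor uses 69 of 69 (binding); kiln uses 122 of 122 (binding).
The binding rows give the dual system: 3·y_labor + 1·y_kiln = 30 and 1·y_labor + 4·y_kiln = 32.
→ y_labor = 8 and y_kiln = 6.
Δz = y_kiln·Δb = 6 × (2) = 12, so new z* = 1284 + 12 = 1296.

1296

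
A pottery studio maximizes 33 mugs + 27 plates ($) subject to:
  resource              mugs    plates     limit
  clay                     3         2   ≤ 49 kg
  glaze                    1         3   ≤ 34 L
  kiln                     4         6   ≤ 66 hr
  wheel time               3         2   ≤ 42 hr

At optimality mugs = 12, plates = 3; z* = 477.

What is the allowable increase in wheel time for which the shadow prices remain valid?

Binding constraints: kiln, wheel time. The basis is B = [[4,6],[3,2]] with det -10.
Per unit increase in wheel time, x* moves by d = (0.6, -0.4).
The basis stays optimal until clay becomes binding; allowable increase = 7 hr.

7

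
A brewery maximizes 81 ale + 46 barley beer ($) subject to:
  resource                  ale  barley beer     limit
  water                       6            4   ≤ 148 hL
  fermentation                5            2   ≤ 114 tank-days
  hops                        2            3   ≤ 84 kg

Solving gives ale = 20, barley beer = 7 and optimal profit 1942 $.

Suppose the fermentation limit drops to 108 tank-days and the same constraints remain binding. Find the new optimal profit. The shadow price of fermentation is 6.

1906

Δb = -6, so new z* = 1942 + (6)·(-6) = 1942 − 36 = 1906.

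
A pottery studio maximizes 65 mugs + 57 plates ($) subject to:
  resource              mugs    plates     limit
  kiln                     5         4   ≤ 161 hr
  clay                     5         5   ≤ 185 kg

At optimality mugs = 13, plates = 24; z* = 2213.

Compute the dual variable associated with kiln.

Check each constraint at x*: kiln 161/161 (tight); clay 185/185 (tight).
From A_Bᵀ y = c: 5·y_kiln + 5·y_clay = 65; 4·y_kiln + 5·y_clay = 57.
Solving: y_kiln = 8, y_clay = 5.
Shadow price of kiln = 8.

8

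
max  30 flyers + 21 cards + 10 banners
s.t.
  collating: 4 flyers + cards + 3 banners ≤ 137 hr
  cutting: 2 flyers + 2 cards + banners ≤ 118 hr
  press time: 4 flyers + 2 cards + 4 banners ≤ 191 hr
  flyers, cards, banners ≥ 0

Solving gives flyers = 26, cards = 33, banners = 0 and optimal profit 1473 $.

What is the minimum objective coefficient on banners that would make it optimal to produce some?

18

Check each constraint at x*: collating 137/137 (tight); cutting 118/118 (tight); press time 170/191 (slack 21).
Since press time is not tight, its dual is 0.
From A_Bᵀ y = c: 4·y_collating + 2·y_cutting = 30; 1·y_collating + 2·y_cutting = 21.
→ y_collating = 3 and y_cutting = 9.
banners enters the basis when its profit ≥ yᵀa₃ = 3·3 + 9·1 = 18.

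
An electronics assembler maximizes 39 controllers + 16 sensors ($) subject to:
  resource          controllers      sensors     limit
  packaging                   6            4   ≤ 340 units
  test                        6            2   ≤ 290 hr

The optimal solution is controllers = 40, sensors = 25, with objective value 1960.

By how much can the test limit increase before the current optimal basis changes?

Binding constraints: packaging, test. The basis is B = [[6,4],[6,2]] with det -12.
Per unit increase in test, x* moves by d = (0.3333, -0.5).
The basis stays optimal until sensors reaches 0; allowable increase = 50 hr.

50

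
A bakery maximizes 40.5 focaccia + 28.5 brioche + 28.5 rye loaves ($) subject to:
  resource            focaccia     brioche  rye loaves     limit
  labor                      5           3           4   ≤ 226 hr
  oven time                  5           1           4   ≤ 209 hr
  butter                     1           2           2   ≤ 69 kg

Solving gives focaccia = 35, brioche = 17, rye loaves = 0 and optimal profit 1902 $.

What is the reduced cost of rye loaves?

At the optimum: labor uses 226 of 226 (binding); oven time uses 192 of 209 (slack = 17); butter uses 69 of 69 (binding).
Slack constraints have shadow price 0 (complementary slackness).
Dual feasibility on the basic columns requires 5·y_labor + 1·y_butter = 40.5, 3·y_labor + 2·y_butter = 28.5.
This yields shadow prices y_labor = 7.5, y_butter = 3.
Reduced cost of rye loaves: c₃ − yᵀa₃ = 28.5 − (7.5·4 + 3·2) = 28.5 − 36 = -7.5.

-7.5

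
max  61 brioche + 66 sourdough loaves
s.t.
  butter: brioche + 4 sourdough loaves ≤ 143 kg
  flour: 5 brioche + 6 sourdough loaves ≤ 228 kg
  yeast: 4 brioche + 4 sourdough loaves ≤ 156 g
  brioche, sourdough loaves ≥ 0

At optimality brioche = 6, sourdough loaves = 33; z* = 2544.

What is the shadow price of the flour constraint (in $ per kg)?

Check each constraint at x*: butter 138/143 (slack 5); flour 228/228 (tight); yeast 156/156 (tight).
Slack constraints have shadow price 0 (complementary slackness).
Dual feasibility on the basic columns requires 5·y_flour + 4·y_yeast = 61, 6·y_flour + 4·y_yeast = 66.
→ y_flour = 5 and y_yeast = 9.
Shadow price of flour = 5.

5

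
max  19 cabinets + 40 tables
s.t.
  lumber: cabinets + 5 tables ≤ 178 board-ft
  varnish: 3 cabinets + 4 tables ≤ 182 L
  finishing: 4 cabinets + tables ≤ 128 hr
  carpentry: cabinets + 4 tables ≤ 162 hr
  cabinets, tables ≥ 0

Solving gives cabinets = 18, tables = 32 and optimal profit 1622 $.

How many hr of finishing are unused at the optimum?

24

finishing used = 4·18 + 1·32 = 104; slack = 128 − 104 = 24.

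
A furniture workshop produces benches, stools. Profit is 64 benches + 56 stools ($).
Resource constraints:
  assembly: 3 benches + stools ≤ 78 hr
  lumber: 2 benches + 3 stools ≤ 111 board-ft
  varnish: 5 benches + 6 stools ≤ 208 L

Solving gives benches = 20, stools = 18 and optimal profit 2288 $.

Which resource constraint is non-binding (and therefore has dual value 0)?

assembly: 78/78 (binding)
lumber: 94/111 (slack 17)
varnish: 208/208 (binding)
By complementary slackness, a constraint with positive slack has shadow price 0 → lumber.

lumber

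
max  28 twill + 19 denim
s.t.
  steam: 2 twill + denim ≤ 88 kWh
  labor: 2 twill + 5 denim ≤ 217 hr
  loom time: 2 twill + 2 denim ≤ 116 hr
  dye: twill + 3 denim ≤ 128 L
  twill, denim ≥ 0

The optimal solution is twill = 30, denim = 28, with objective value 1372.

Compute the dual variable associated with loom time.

5

Check each constraint at x*: steam 88/88 (tight); labor 200/217 (slack 17); loom time 116/116 (tight); dye 114/128 (slack 14).
Slack constraints have shadow price 0 (complementary slackness).
Dual feasibility on the basic columns requires 2·y_steam + 2·y_loom time = 28, 1·y_steam + 2·y_loom time = 19.
This yields shadow prices y_steam = 9, y_loom time = 5.
Shadow price of loom time = 5.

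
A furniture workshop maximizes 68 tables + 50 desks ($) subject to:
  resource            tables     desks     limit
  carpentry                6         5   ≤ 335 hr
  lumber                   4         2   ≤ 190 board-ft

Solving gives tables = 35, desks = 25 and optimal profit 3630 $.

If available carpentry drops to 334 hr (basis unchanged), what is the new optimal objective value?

Both carpentry and lumber are binding at x*.
The binding rows give the dual system: 6·y_carpentry + 4·y_lumber = 68 and 5·y_carpentry + 2·y_lumber = 50.
Solving: y_carpentry = 8, y_lumber = 5.
Δz = y_carpentry·Δb = 8 × (-1) = -8, so new z* = 3630 − 8 = 3622.

3622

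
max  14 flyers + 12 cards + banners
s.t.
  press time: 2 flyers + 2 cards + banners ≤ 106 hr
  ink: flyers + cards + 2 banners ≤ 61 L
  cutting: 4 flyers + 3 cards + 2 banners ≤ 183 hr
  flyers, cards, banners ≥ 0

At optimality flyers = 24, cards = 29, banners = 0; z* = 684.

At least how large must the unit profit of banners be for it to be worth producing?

7

Check each constraint at x*: press time 106/106 (tight); ink 53/61 (slack 8); cutting 183/183 (tight).
Since ink is not tight, its dual is 0.
Dual feasibility on the basic columns requires 2·y_press time + 4·y_cutting = 14, 2·y_press time + 3·y_cutting = 12.
→ y_press time = 3 and y_cutting = 2.
banners enters the basis when its profit ≥ yᵀa₃ = 3·1 + 2·2 = 7.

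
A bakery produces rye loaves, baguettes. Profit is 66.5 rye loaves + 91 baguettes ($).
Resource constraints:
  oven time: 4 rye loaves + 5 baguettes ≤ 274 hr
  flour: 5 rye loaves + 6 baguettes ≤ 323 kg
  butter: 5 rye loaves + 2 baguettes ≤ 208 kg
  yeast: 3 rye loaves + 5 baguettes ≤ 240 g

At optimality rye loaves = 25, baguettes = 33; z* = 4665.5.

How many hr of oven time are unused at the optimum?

9

oven time used = 4·25 + 5·33 = 265; slack = 274 − 265 = 9.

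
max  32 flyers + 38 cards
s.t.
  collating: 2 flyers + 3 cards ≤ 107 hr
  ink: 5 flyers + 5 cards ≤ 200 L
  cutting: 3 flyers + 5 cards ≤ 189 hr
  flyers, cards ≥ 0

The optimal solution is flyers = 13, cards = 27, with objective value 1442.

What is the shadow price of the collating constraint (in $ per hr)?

6

Binding: collating and ink. Non-binding: cutting (15 unused).
By complementary slackness, y = 0 for the non-binding constraint.
From A_Bᵀ y = c: 2·y_collating + 5·y_ink = 32; 3·y_collating + 5·y_ink = 38.
→ y_collating = 6 and y_ink = 4.
Shadow price of collating = 6.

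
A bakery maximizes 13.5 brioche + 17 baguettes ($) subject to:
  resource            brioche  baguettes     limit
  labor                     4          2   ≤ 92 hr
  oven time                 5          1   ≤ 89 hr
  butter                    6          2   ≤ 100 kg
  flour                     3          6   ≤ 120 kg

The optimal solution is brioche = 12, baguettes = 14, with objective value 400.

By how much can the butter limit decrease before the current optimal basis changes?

Binding constraints: butter, flour. The basis is B = [[6,2],[3,6]] with det 30.
Per unit decrease in butter, x* moves by d = (-0.2, 0.1).
The basis stays optimal until brioche reaches 0; allowable decrease = 60 kg.

60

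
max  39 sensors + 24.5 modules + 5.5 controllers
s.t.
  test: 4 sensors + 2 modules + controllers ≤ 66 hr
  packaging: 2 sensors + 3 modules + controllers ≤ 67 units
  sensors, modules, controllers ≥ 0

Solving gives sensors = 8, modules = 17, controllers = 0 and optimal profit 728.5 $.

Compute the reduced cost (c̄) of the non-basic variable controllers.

At the optimum: test uses 66 of 66 (binding); packaging uses 67 of 67 (binding).
Dual feasibility on the basic columns requires 4·y_test + 2·y_packaging = 39, 2·y_test + 3·y_packaging = 24.5.
Solving: y_test = 8.5, y_packaging = 2.5.
Reduced cost of controllers: c₃ − yᵀa₃ = 5.5 − (8.5·1 + 2.5·1) = 5.5 − 11 = -5.5.

-5.5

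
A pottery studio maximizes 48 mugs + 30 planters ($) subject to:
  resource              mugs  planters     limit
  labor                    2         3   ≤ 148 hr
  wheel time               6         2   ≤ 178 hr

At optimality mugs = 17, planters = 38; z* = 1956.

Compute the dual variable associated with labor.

6

Both labor and wheel time are binding at x*.
From A_Bᵀ y = c: 2·y_labor + 6·y_wheel time = 48; 3·y_labor + 2·y_wheel time = 30.
Solving: y_labor = 6, y_wheel time = 6.
Shadow price of labor = 6.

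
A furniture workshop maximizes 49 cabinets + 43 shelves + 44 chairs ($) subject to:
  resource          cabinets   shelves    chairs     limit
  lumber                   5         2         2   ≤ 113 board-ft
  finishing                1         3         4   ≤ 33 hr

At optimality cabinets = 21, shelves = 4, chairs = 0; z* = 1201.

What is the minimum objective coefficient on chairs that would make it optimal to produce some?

52

At the optimum: lumber uses 113 of 113 (binding); finishing uses 33 of 33 (binding).
From A_Bᵀ y = c: 5·y_lumber + 1·y_finishing = 49; 2·y_lumber + 3·y_finishing = 43.
→ y_lumber = 8 and y_finishing = 9.
chairs enters the basis when its profit ≥ yᵀa₃ = 8·2 + 9·4 = 52.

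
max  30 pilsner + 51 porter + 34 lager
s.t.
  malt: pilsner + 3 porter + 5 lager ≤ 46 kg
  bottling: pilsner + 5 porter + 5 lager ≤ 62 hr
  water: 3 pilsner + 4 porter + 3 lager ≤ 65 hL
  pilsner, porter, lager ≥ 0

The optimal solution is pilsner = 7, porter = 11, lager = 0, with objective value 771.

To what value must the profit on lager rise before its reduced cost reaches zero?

42

At the optimum: malt uses 40 of 46 (slack = 6); bottling uses 62 of 62 (binding); water uses 65 of 65 (binding).
Since malt is not tight, its dual is 0.
The binding rows give the dual system: 1·y_bottling + 3·y_water = 30 and 5·y_bottling + 4·y_water = 51.
Solving: y_bottling = 3, y_water = 9.
lager enters the basis when its profit ≥ yᵀa₃ = 3·5 + 9·3 = 42.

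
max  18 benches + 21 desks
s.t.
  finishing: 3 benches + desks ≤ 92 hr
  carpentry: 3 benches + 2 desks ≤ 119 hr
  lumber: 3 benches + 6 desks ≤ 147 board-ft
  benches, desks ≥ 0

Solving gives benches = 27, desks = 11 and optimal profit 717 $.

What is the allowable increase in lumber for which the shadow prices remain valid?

80

Binding constraints: finishing, lumber. The basis is B = [[3,1],[3,6]] with det 15.
Per unit increase in lumber, x* moves by d = (-0.0667, 0.2).
The basis stays optimal until carpentry becomes binding; allowable increase = 80 board-ft.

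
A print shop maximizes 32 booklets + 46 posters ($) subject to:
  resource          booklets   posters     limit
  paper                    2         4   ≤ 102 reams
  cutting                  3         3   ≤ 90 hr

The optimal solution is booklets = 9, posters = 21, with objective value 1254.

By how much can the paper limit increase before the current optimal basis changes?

Binding constraints: paper, cutting. The basis is B = [[2,4],[3,3]] with det -6.
Per unit increase in paper, x* moves by d = (-0.5, 0.5).
The basis stays optimal until booklets reaches 0; allowable increase = 18 reams.

18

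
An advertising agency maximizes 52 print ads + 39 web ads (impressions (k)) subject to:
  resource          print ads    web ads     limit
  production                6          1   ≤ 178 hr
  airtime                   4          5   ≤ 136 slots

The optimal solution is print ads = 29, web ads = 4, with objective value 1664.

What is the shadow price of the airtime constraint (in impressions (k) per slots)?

7

Check each constraint at x*: production 178/178 (tight); airtime 136/136 (tight).
Dual feasibility on the basic columns requires 6·y_production + 4·y_airtime = 52, 1·y_production + 5·y_airtime = 39.
This yields shadow prices y_production = 4, y_airtime = 7.
Shadow price of airtime = 7.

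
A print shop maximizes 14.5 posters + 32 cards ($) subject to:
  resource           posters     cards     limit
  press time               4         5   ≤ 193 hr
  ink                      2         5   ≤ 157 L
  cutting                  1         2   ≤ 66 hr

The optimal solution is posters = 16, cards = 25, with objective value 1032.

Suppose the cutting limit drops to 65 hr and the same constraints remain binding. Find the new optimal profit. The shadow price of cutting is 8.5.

Δb = -1, so new z* = 1032 + (8.5)·(-1) = 1032 − 8.5 = 1023.5.

1023.5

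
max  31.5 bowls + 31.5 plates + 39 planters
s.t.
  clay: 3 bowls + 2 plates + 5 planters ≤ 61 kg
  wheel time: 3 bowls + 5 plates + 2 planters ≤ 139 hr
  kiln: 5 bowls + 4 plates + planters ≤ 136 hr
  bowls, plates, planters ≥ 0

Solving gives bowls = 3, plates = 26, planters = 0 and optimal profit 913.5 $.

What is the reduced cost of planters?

At the optimum: clay uses 61 of 61 (binding); wheel time uses 139 of 139 (binding); kiln uses 119 of 136 (slack = 17).
By complementary slackness, y = 0 for the non-binding constraint.
The binding rows give the dual system: 3·y_clay + 3·y_wheel time = 31.5 and 2·y_clay + 5·y_wheel time = 31.5.
This yields shadow prices y_clay = 7, y_wheel time = 3.5.
Reduced cost of planters: c₃ − yᵀa₃ = 39 − (7·5 + 3.5·2) = 39 − 42 = -3.

-3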